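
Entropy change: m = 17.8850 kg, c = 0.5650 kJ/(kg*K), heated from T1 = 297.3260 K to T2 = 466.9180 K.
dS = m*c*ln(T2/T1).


T2/T1 = 1.5704
ln(T2/T1) = 0.4513
dS = 17.8850 * 0.5650 * 0.4513 = 4.5606 kJ/K

4.5606 kJ/K


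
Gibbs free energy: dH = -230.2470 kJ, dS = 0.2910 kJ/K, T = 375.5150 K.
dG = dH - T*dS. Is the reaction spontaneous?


T*dS = 375.5150 * 0.2910 = 109.2749 kJ
dG = -230.2470 - 109.2749 = -339.5219 kJ (spontaneous)

dG = -339.5219 kJ, spontaneous


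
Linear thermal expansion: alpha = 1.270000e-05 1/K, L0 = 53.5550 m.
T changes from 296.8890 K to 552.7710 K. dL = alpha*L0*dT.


dT = 255.8820 K
dL = 1.270000e-05 * 53.5550 * 255.8820 = 0.174038 m
L_final = 53.729038 m

dL = 0.174038 m


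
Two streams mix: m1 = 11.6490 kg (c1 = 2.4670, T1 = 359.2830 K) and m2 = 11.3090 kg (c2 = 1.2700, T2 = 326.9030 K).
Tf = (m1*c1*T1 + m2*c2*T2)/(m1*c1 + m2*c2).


num = 15020.2261
den = 43.1005
Tf = 348.4930 K

348.4930 K


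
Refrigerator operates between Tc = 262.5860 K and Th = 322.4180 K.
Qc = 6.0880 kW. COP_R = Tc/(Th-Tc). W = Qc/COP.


COP = 262.5860 / 59.8320 = 4.3887
W = 6.0880 / 4.3887 = 1.3872 kW

COP = 4.3887, W = 1.3872 kW


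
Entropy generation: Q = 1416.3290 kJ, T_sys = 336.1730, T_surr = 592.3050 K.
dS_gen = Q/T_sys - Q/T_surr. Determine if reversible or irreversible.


dS_sys = 1416.3290/336.1730 = 4.2131 kJ/K
dS_surr = -1416.3290/592.3050 = -2.3912 kJ/K
dS_gen = 4.2131 - 2.3912 = 1.8219 kJ/K (irreversible)

dS_gen = 1.8219 kJ/K, irreversible


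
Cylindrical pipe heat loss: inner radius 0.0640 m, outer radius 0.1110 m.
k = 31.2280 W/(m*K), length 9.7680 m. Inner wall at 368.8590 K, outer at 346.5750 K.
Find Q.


dT = 22.2840 K
ln(ro/ri) = 0.5506
Q = 2*pi*31.2280*9.7680*22.2840 / 0.5506 = 77562.0840 W

77562.0840 W


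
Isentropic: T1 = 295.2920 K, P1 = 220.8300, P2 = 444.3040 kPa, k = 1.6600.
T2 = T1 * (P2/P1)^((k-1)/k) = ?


(k-1)/k = 0.3976
(P2/P1)^exp = 1.3204
T2 = 295.2920 * 1.3204 = 389.9141 K

389.9141 K


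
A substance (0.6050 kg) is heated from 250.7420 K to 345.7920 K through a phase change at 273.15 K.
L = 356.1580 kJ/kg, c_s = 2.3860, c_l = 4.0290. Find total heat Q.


Q1 (sensible, solid) = 0.6050 * 2.3860 * 22.4080 = 32.3466 kJ
Q2 (latent) = 0.6050 * 356.1580 = 215.4756 kJ
Q3 (sensible, liquid) = 0.6050 * 4.0290 * 72.6420 = 177.0681 kJ
Q_total = 424.8904 kJ

424.8904 kJ


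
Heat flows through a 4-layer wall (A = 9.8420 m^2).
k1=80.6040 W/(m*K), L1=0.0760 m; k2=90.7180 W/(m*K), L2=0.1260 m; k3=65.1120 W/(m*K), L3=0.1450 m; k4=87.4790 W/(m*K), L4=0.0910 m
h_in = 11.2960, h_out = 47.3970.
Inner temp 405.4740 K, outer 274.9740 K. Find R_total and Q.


R_conv_in = 1/(11.2960*9.8420) = 0.0090
R_1 = 0.0760/(80.6040*9.8420) = 9.5802e-05
R_2 = 0.1260/(90.7180*9.8420) = 0.0001
R_3 = 0.1450/(65.1120*9.8420) = 0.0002
R_4 = 0.0910/(87.4790*9.8420) = 0.0001
R_conv_out = 1/(47.3970*9.8420) = 0.0021
R_total = 0.0117 K/W
Q = 130.5000 / 0.0117 = 11146.7916 W

R_total = 0.0117 K/W, Q = 11146.7916 W


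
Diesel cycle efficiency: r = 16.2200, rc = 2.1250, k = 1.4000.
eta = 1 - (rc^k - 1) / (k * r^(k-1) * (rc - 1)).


r^(k-1) = 3.0480
rc^k = 2.8728
eta = 0.6099 = 60.9891%

60.9891%


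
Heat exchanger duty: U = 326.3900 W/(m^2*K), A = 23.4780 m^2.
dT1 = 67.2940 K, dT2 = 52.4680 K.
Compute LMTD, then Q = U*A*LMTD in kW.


LMTD = 59.5738 K
Q = 326.3900 * 23.4780 * 59.5738 = 456513.4153 W = 456.5134 kW

456.5134 kW


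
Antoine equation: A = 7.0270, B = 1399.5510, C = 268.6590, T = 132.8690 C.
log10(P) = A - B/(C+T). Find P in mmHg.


C+T = 401.5280
B/(C+T) = 3.4856
log10(P) = 7.0270 - 3.4856 = 3.5414
P = 10^3.5414 = 3478.8632 mmHg

3478.8632 mmHg


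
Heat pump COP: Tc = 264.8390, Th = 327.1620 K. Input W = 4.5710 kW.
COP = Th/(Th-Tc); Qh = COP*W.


COP = 327.1620 / 62.3230 = 5.2495
Qh = 5.2495 * 4.5710 = 23.9953 kW

COP = 5.2495, Qh = 23.9953 kW


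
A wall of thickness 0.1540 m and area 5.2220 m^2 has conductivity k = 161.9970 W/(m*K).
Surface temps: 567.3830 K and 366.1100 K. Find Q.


dT = 201.2730 K
Q = 161.9970 * 5.2220 * 201.2730 / 0.1540 = 1105627.0067 W

1105627.0067 W


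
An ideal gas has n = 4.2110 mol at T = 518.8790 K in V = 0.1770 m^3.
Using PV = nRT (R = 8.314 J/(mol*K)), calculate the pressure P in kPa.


P = nRT/V = 4.2110 * 8.314 * 518.8790 / 0.1770
= 18166.0856 / 0.1770 = 102633.2519 Pa = 102.6333 kPa

102.6333 kPa


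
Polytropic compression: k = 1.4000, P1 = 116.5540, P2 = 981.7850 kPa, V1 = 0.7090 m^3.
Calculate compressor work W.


(k-1)/k = 0.2857
(P2/P1)^exp = 1.8383
W = 3.5000 * 116.5540 * 0.7090 * (1.8383 - 1) = 242.4716 kJ

242.4716 kJ


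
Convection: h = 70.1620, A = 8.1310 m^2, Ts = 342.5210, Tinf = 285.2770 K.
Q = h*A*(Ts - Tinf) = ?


dT = 57.2440 K
Q = 70.1620 * 8.1310 * 57.2440 = 32656.9705 W

32656.9705 W


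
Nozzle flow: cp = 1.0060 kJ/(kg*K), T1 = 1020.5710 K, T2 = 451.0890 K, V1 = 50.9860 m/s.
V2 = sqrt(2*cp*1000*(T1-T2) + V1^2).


dT = 569.4820 K
2*cp*1000*dT = 1145797.7840
V1^2 = 2599.5722
V2 = sqrt(1148397.3562) = 1071.6330 m/s

1071.6330 m/s


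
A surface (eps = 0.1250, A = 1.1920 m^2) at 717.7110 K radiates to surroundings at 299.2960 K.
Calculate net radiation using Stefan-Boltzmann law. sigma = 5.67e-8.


T^4 = 2.6534e+11
Tsurr^4 = 8.0242e+09
Q = 0.1250 * 5.67e-8 * 1.1920 * 2.5731e+11 = 2173.8585 W

2173.8585 W


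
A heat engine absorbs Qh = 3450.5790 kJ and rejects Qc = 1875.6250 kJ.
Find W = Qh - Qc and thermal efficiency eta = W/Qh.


W = 3450.5790 - 1875.6250 = 1574.9540 kJ
eta = 1574.9540 / 3450.5790 = 0.4564 = 45.6432%

W = 1574.9540 kJ, eta = 45.6432%


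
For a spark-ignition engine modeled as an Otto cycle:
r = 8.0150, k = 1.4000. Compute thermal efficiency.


r^(k-1) = 2.2991
eta = 1 - 1/2.2991 = 0.5651 = 56.5051%

56.5051%


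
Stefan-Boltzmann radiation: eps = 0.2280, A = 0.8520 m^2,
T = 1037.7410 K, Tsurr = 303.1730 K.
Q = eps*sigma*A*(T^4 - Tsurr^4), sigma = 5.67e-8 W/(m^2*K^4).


T^4 = 1.1597e+12
Tsurr^4 = 8.4482e+09
Q = 0.2280 * 5.67e-8 * 0.8520 * 1.1513e+12 = 12680.5520 W

12680.5520 W


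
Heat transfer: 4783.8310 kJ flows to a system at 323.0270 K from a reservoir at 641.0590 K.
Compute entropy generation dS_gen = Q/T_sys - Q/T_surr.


dS_sys = 4783.8310/323.0270 = 14.8094 kJ/K
dS_surr = -4783.8310/641.0590 = -7.4624 kJ/K
dS_gen = 14.8094 - 7.4624 = 7.3470 kJ/K (irreversible)

dS_gen = 7.3470 kJ/K, irreversible


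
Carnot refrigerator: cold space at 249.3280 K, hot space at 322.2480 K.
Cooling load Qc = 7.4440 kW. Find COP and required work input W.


COP = 249.3280 / 72.9200 = 3.4192
W = 7.4440 / 3.4192 = 2.1771 kW

COP = 3.4192, W = 2.1771 kW


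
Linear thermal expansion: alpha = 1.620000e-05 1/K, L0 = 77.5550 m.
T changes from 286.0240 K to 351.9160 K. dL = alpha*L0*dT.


dT = 65.8920 K
dL = 1.620000e-05 * 77.5550 * 65.8920 = 0.082786 m
L_final = 77.637786 m

dL = 0.082786 m


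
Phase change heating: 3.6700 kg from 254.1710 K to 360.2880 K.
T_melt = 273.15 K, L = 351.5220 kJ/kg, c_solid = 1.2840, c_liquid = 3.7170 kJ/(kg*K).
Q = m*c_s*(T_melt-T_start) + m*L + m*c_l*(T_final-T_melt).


Q1 (sensible, solid) = 3.6700 * 1.2840 * 18.9790 = 89.4344 kJ
Q2 (latent) = 3.6700 * 351.5220 = 1290.0857 kJ
Q3 (sensible, liquid) = 3.6700 * 3.7170 * 87.1380 = 1188.6834 kJ
Q_total = 2568.2035 kJ

2568.2035 kJ


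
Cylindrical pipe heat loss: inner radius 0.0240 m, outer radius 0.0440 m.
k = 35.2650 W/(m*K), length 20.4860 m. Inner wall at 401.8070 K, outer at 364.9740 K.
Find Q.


dT = 36.8330 K
ln(ro/ri) = 0.6061
Q = 2*pi*35.2650*20.4860*36.8330 / 0.6061 = 275834.1795 W

275834.1795 W


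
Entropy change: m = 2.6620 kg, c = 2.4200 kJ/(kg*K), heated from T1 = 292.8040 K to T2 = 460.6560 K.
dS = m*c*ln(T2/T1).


T2/T1 = 1.5733
ln(T2/T1) = 0.4531
dS = 2.6620 * 2.4200 * 0.4531 = 2.9192 kJ/K

2.9192 kJ/K


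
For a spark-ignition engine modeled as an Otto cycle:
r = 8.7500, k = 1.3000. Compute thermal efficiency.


r^(k-1) = 1.9169
eta = 1 - 1/1.9169 = 0.4783 = 47.8328%

47.8328%


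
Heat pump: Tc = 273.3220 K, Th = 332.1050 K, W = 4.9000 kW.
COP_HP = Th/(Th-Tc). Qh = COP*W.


COP = 332.1050 / 58.7830 = 5.6497
Qh = 5.6497 * 4.9000 = 27.6834 kW

COP = 5.6497, Qh = 27.6834 kW


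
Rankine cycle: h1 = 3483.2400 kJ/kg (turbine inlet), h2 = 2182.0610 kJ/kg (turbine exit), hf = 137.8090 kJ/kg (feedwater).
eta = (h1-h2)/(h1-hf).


W = 1301.1790 kJ/kg
Q_in = 3345.4310 kJ/kg
eta = 0.3889 = 38.8942%

eta = 38.8942%


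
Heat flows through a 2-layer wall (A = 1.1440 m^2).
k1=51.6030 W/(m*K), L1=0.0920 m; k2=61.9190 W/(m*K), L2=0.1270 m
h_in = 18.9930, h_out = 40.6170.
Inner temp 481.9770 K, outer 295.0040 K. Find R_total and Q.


R_conv_in = 1/(18.9930*1.1440) = 0.0460
R_1 = 0.0920/(51.6030*1.1440) = 0.0016
R_2 = 0.1270/(61.9190*1.1440) = 0.0018
R_conv_out = 1/(40.6170*1.1440) = 0.0215
R_total = 0.0709 K/W
Q = 186.9730 / 0.0709 = 2637.2825 W

R_total = 0.0709 K/W, Q = 2637.2825 W


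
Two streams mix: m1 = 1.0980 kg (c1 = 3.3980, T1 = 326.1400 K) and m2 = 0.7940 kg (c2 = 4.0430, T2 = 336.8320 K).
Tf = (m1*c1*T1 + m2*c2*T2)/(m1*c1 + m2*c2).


num = 2298.1082
den = 6.9411
Tf = 331.0848 K

331.0848 K


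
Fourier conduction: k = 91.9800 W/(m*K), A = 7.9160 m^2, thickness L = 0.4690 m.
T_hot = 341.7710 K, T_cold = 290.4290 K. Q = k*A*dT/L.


dT = 51.3420 K
Q = 91.9800 * 7.9160 * 51.3420 / 0.4690 = 79707.4895 W

79707.4895 W


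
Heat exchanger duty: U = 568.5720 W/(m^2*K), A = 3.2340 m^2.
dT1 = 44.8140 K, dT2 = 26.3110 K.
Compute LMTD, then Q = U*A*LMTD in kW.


LMTD = 34.7452 K
Q = 568.5720 * 3.2340 * 34.7452 = 63888.2084 W = 63.8882 kW

63.8882 kW


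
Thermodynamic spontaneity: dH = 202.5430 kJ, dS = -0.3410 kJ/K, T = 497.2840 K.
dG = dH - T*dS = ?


T*dS = 497.2840 * -0.3410 = -169.5738 kJ
dG = 202.5430 + 169.5738 = 372.1168 kJ (non-spontaneous)

dG = 372.1168 kJ, non-spontaneous


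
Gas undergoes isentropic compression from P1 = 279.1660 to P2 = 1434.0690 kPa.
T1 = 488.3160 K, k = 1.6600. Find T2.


(k-1)/k = 0.3976
(P2/P1)^exp = 1.9168
T2 = 488.3160 * 1.9168 = 935.9904 K

935.9904 K


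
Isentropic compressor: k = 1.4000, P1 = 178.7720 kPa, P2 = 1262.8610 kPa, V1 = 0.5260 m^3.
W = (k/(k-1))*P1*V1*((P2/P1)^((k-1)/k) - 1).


(k-1)/k = 0.2857
(P2/P1)^exp = 1.7482
W = 3.5000 * 178.7720 * 0.5260 * (1.7482 - 1) = 246.2422 kJ

246.2422 kJ


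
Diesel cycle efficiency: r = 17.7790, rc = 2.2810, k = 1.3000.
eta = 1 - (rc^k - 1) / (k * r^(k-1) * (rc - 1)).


r^(k-1) = 2.3712
rc^k = 2.9212
eta = 0.5135 = 51.3469%

51.3469%


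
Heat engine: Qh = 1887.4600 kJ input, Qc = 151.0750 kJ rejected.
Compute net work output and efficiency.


W = 1887.4600 - 151.0750 = 1736.3850 kJ
eta = 1736.3850 / 1887.4600 = 0.9200 = 91.9959%

W = 1736.3850 kJ, eta = 91.9959%


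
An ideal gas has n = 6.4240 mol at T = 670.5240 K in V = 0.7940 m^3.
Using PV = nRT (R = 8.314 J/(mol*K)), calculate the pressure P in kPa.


P = nRT/V = 6.4240 * 8.314 * 670.5240 / 0.7940
= 35812.1075 / 0.7940 = 45103.4100 Pa = 45.1034 kPa

45.1034 kPa


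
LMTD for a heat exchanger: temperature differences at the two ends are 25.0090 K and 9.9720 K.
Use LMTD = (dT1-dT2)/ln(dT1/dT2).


dT1/dT2 = 2.5079
ln(dT1/dT2) = 0.9195
LMTD = 15.0370 / 0.9195 = 16.3543 K

16.3543 K


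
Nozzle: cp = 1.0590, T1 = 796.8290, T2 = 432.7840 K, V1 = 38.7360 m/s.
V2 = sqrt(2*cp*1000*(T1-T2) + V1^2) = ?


dT = 364.0450 K
2*cp*1000*dT = 771047.3100
V1^2 = 1500.4777
V2 = sqrt(772547.7877) = 878.9470 m/s

878.9470 m/s


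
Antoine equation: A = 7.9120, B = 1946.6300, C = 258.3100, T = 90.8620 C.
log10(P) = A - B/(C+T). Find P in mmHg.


C+T = 349.1720
B/(C+T) = 5.5750
log10(P) = 7.9120 - 5.5750 = 2.3370
P = 10^2.3370 = 217.2757 mmHg

217.2757 mmHg


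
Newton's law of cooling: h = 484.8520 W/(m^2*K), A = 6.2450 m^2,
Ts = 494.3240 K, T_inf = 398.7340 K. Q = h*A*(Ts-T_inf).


dT = 95.5900 K
Q = 484.8520 * 6.2450 * 95.5900 = 289437.0317 W

289437.0317 W


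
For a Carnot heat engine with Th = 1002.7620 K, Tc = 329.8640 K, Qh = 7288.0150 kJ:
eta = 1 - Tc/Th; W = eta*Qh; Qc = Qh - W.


eta = 1 - 329.8640/1002.7620 = 0.6710
W = 0.6710 * 7288.0150 = 4890.5829 kJ
Qc = 7288.0150 - 4890.5829 = 2397.4321 kJ

eta = 67.1045%, W = 4890.5829 kJ, Qc = 2397.4321 kJ


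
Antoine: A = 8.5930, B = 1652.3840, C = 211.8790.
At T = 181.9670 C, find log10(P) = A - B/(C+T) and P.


C+T = 393.8460
B/(C+T) = 4.1955
log10(P) = 8.5930 - 4.1955 = 4.3975
P = 10^4.3975 = 24974.2302 mmHg

24974.2302 mmHg


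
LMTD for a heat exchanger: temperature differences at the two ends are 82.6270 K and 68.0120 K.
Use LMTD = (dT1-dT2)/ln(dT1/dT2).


dT1/dT2 = 1.2149
ln(dT1/dT2) = 0.1947
LMTD = 14.6150 / 0.1947 = 75.0826 K

75.0826 K


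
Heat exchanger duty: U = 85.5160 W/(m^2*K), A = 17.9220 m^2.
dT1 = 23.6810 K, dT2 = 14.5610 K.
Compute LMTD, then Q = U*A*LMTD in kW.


LMTD = 18.7528 K
Q = 85.5160 * 17.9220 * 18.7528 = 28740.9367 W = 28.7409 kW

28.7409 kW


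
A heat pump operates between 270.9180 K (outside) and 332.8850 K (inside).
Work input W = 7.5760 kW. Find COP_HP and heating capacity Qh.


COP = 332.8850 / 61.9670 = 5.3720
Qh = 5.3720 * 7.5760 = 40.6981 kW

COP = 5.3720, Qh = 40.6981 kW


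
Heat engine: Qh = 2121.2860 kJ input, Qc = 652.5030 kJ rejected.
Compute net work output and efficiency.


W = 2121.2860 - 652.5030 = 1468.7830 kJ
eta = 1468.7830 / 2121.2860 = 0.6924 = 69.2402%

W = 1468.7830 kJ, eta = 69.2402%


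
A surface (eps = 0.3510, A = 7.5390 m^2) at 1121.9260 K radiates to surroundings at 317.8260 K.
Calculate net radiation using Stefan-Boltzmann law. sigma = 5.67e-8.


T^4 = 1.5844e+12
Tsurr^4 = 1.0204e+10
Q = 0.3510 * 5.67e-8 * 7.5390 * 1.5742e+12 = 236186.3372 W

236186.3372 W


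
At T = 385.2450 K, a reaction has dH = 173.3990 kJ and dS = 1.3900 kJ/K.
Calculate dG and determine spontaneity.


T*dS = 385.2450 * 1.3900 = 535.4905 kJ
dG = 173.3990 - 535.4905 = -362.0915 kJ (spontaneous)

dG = -362.0915 kJ, spontaneous


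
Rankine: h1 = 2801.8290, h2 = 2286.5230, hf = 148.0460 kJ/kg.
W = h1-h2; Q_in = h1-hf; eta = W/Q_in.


W = 515.3060 kJ/kg
Q_in = 2653.7830 kJ/kg
eta = 0.1942 = 19.4178%

eta = 19.4178%


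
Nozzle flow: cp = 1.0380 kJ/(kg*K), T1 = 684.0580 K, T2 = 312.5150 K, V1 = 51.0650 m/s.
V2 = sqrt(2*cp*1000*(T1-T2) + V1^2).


dT = 371.5430 K
2*cp*1000*dT = 771323.2680
V1^2 = 2607.6342
V2 = sqrt(773930.9022) = 879.7334 m/s

879.7334 m/s


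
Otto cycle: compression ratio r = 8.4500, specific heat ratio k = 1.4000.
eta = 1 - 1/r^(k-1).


r^(k-1) = 2.3482
eta = 1 - 1/2.3482 = 0.5741 = 57.4149%

57.4149%


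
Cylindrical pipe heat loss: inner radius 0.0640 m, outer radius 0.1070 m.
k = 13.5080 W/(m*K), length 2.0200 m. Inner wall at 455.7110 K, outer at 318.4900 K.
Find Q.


dT = 137.2210 K
ln(ro/ri) = 0.5139
Q = 2*pi*13.5080*2.0200*137.2210 / 0.5139 = 45774.7087 W

45774.7087 W


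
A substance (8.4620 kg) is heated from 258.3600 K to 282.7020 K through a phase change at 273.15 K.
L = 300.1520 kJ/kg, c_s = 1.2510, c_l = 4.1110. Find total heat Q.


Q1 (sensible, solid) = 8.4620 * 1.2510 * 14.7900 = 156.5664 kJ
Q2 (latent) = 8.4620 * 300.1520 = 2539.8862 kJ
Q3 (sensible, liquid) = 8.4620 * 4.1110 * 9.5520 = 332.2881 kJ
Q_total = 3028.7407 kJ

3028.7407 kJ


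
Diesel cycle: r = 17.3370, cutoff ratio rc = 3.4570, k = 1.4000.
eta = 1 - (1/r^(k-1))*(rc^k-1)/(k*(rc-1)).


r^(k-1) = 3.1303
rc^k = 5.6778
eta = 0.5656 = 56.5572%

56.5572%


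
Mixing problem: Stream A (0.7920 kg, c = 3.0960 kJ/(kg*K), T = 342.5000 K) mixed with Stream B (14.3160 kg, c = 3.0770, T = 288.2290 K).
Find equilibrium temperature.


num = 13536.4041
den = 46.5024
Tf = 291.0907 K

291.0907 K


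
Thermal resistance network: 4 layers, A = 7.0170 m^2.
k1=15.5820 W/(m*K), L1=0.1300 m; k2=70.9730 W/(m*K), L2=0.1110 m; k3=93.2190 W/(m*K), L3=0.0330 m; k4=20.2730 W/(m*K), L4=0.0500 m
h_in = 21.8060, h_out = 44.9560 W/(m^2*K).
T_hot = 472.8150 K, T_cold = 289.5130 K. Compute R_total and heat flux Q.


R_conv_in = 1/(21.8060*7.0170) = 0.0065
R_1 = 0.1300/(15.5820*7.0170) = 0.0012
R_2 = 0.1110/(70.9730*7.0170) = 0.0002
R_3 = 0.0330/(93.2190*7.0170) = 5.0450e-05
R_4 = 0.0500/(20.2730*7.0170) = 0.0004
R_conv_out = 1/(44.9560*7.0170) = 0.0032
R_total = 0.0115 K/W
Q = 183.3020 / 0.0115 = 15912.7453 W

R_total = 0.0115 K/W, Q = 15912.7453 W


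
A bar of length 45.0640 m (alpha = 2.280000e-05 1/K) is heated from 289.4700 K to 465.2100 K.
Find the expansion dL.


dT = 175.7400 K
dL = 2.280000e-05 * 45.0640 * 175.7400 = 0.180566 m
L_final = 45.244566 m

dL = 0.180566 m


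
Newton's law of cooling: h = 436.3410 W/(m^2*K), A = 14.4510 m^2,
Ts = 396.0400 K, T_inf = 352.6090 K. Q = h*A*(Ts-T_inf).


dT = 43.4310 K
Q = 436.3410 * 14.4510 * 43.4310 = 273856.9410 W

273856.9410 W


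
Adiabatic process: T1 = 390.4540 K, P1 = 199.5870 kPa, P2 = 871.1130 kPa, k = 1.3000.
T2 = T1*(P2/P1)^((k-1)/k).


(k-1)/k = 0.2308
(P2/P1)^exp = 1.4050
T2 = 390.4540 * 1.4050 = 548.5912 K

548.5912 K


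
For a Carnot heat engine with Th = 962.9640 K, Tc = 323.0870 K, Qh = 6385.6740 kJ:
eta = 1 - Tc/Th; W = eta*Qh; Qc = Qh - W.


eta = 1 - 323.0870/962.9640 = 0.6645
W = 0.6645 * 6385.6740 = 4243.1970 kJ
Qc = 6385.6740 - 4243.1970 = 2142.4770 kJ

eta = 66.4487%, W = 4243.1970 kJ, Qc = 2142.4770 kJ


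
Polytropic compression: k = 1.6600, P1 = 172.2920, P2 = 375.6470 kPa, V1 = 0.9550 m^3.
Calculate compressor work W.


(k-1)/k = 0.3976
(P2/P1)^exp = 1.3633
W = 2.5152 * 172.2920 * 0.9550 * (1.3633 - 1) = 150.3466 kJ

150.3466 kJ


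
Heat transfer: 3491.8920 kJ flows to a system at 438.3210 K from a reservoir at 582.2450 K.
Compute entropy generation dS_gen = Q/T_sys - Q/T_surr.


dS_sys = 3491.8920/438.3210 = 7.9665 kJ/K
dS_surr = -3491.8920/582.2450 = -5.9973 kJ/K
dS_gen = 7.9665 - 5.9973 = 1.9692 kJ/K (irreversible)

dS_gen = 1.9692 kJ/K, irreversible


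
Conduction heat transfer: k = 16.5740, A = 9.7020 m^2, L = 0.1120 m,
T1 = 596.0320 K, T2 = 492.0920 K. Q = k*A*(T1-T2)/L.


dT = 103.9400 K
Q = 16.5740 * 9.7020 * 103.9400 / 0.1120 = 149229.0226 W

149229.0226 W


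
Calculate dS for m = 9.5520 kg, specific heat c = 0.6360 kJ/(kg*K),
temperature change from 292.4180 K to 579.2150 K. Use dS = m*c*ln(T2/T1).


T2/T1 = 1.9808
ln(T2/T1) = 0.6835
dS = 9.5520 * 0.6360 * 0.6835 = 4.1522 kJ/K

4.1522 kJ/K


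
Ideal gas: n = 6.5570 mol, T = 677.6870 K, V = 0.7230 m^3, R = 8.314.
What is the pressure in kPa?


P = nRT/V = 6.5570 * 8.314 * 677.6870 / 0.7230
= 36944.0377 / 0.7230 = 51098.2541 Pa = 51.0983 kPa

51.0983 kPa


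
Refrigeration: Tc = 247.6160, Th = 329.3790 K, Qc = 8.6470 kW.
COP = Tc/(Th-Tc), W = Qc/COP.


COP = 247.6160 / 81.7630 = 3.0285
W = 8.6470 / 3.0285 = 2.8552 kW

COP = 3.0285, W = 2.8552 kW


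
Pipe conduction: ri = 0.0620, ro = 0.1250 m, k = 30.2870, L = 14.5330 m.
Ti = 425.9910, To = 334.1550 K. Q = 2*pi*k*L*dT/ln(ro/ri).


dT = 91.8360 K
ln(ro/ri) = 0.7012
Q = 2*pi*30.2870*14.5330*91.8360 / 0.7012 = 362222.3468 W

362222.3468 W


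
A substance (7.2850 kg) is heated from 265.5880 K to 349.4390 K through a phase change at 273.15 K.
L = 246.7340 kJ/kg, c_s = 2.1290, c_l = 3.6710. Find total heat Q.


Q1 (sensible, solid) = 7.2850 * 2.1290 * 7.5620 = 117.2848 kJ
Q2 (latent) = 7.2850 * 246.7340 = 1797.4572 kJ
Q3 (sensible, liquid) = 7.2850 * 3.6710 * 76.2890 = 2040.2147 kJ
Q_total = 3954.9567 kJ

3954.9567 kJ


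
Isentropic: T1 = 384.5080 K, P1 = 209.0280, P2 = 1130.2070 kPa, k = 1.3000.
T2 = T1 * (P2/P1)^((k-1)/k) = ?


(k-1)/k = 0.2308
(P2/P1)^exp = 1.4762
T2 = 384.5080 * 1.4762 = 567.6080 K

567.6080 K


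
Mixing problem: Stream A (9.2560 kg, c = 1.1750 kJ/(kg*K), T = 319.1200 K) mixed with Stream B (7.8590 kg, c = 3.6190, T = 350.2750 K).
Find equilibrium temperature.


num = 13433.1091
den = 39.3175
Tf = 341.6571 K

341.6571 K


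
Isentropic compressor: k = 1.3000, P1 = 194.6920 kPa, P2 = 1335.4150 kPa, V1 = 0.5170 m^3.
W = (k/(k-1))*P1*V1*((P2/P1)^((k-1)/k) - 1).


(k-1)/k = 0.2308
(P2/P1)^exp = 1.5595
W = 4.3333 * 194.6920 * 0.5170 * (1.5595 - 1) = 244.0392 kJ

244.0392 kJ


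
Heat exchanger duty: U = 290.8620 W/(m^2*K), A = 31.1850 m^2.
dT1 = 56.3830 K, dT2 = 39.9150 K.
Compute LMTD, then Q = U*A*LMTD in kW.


LMTD = 47.6759 K
Q = 290.8620 * 31.1850 * 47.6759 = 432445.8850 W = 432.4459 kW

432.4459 kW


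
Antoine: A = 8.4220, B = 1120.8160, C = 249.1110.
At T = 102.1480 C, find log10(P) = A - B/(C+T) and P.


C+T = 351.2590
B/(C+T) = 3.1909
log10(P) = 8.4220 - 3.1909 = 5.2311
P = 10^5.2311 = 170273.2899 mmHg

170273.2899 mmHg


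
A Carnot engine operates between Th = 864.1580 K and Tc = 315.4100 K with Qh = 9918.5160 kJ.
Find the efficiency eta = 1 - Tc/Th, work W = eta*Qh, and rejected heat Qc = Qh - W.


eta = 1 - 315.4100/864.1580 = 0.6350
W = 0.6350 * 9918.5160 = 6298.3457 kJ
Qc = 9918.5160 - 6298.3457 = 3620.1703 kJ

eta = 63.5009%, W = 6298.3457 kJ, Qc = 3620.1703 kJ


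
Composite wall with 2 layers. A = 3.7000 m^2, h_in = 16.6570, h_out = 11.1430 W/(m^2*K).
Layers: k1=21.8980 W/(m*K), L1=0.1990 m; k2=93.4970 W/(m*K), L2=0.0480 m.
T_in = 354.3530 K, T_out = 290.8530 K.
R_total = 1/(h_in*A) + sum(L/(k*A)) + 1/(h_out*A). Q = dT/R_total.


R_conv_in = 1/(16.6570*3.7000) = 0.0162
R_1 = 0.1990/(21.8980*3.7000) = 0.0025
R_2 = 0.0480/(93.4970*3.7000) = 0.0001
R_conv_out = 1/(11.1430*3.7000) = 0.0243
R_total = 0.0431 K/W
Q = 63.5000 / 0.0431 = 1474.1662 W

R_total = 0.0431 K/W, Q = 1474.1662 W


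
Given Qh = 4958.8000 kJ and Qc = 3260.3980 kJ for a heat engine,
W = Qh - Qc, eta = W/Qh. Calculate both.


W = 4958.8000 - 3260.3980 = 1698.4020 kJ
eta = 1698.4020 / 4958.8000 = 0.3425 = 34.2503%

W = 1698.4020 kJ, eta = 34.2503%


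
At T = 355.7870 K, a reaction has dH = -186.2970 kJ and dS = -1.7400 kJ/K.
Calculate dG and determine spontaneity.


T*dS = 355.7870 * -1.7400 = -619.0694 kJ
dG = -186.2970 + 619.0694 = 432.7724 kJ (non-spontaneous)

dG = 432.7724 kJ, non-spontaneous


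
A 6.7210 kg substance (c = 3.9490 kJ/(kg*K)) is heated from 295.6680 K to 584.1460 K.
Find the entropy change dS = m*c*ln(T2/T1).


T2/T1 = 1.9757
ln(T2/T1) = 0.6809
dS = 6.7210 * 3.9490 * 0.6809 = 18.0723 kJ/K

18.0723 kJ/K


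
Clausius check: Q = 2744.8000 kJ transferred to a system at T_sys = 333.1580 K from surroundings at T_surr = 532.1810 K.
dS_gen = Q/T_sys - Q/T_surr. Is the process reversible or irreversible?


dS_sys = 2744.8000/333.1580 = 8.2387 kJ/K
dS_surr = -2744.8000/532.1810 = -5.1576 kJ/K
dS_gen = 8.2387 - 5.1576 = 3.0811 kJ/K (irreversible)

dS_gen = 3.0811 kJ/K, irreversible


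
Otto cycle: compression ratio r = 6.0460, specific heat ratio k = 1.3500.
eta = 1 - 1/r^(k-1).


r^(k-1) = 1.8772
eta = 1 - 1/1.8772 = 0.4673 = 46.7296%

46.7296%


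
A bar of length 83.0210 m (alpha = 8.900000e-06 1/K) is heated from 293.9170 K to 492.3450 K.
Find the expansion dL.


dT = 198.4280 K
dL = 8.900000e-06 * 83.0210 * 198.4280 = 0.146616 m
L_final = 83.167616 m

dL = 0.146616 m


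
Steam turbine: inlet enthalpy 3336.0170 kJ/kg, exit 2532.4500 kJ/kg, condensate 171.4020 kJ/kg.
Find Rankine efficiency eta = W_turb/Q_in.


W = 803.5670 kJ/kg
Q_in = 3164.6150 kJ/kg
eta = 0.2539 = 25.3923%

eta = 25.3923%


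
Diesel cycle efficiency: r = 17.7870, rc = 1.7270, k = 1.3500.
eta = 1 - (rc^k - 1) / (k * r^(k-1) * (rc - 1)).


r^(k-1) = 2.7386
rc^k = 2.0910
eta = 0.5941 = 59.4115%

59.4115%


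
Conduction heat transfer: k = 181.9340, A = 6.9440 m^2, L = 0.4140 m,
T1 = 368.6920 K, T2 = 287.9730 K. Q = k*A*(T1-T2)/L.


dT = 80.7190 K
Q = 181.9340 * 6.9440 * 80.7190 / 0.4140 = 246319.6235 W

246319.6235 W


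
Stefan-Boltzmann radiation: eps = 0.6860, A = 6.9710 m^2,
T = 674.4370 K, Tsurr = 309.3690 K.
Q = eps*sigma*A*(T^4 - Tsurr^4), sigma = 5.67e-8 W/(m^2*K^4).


T^4 = 2.0690e+11
Tsurr^4 = 9.1602e+09
Q = 0.6860 * 5.67e-8 * 6.9710 * 1.9774e+11 = 53616.8803 W

53616.8803 W


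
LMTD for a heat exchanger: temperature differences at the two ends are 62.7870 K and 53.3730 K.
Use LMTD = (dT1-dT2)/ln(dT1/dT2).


dT1/dT2 = 1.1764
ln(dT1/dT2) = 0.1624
LMTD = 9.4140 / 0.1624 = 57.9526 K

57.9526 K


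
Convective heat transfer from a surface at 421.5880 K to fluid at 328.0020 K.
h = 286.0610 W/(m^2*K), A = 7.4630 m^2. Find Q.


dT = 93.5860 K
Q = 286.0610 * 7.4630 * 93.5860 = 199794.2473 W

199794.2473 W


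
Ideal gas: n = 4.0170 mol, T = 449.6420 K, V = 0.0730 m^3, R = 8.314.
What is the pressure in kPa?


P = nRT/V = 4.0170 * 8.314 * 449.6420 / 0.0730
= 15016.8459 / 0.0730 = 205710.2172 Pa = 205.7102 kPa

205.7102 kPa


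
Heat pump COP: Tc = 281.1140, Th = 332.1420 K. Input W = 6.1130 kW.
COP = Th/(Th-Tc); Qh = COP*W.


COP = 332.1420 / 51.0280 = 6.5090
Qh = 6.5090 * 6.1130 = 39.7896 kW

COP = 6.5090, Qh = 39.7896 kW


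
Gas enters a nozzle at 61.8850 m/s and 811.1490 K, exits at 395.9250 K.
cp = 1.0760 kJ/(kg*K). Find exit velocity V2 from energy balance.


dT = 415.2240 K
2*cp*1000*dT = 893562.0480
V1^2 = 3829.7532
V2 = sqrt(897391.8012) = 947.3077 m/s

947.3077 m/s


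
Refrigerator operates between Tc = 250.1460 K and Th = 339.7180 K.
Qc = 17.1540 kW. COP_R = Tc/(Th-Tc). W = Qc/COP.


COP = 250.1460 / 89.5720 = 2.7927
W = 17.1540 / 2.7927 = 6.1425 kW

COP = 2.7927, W = 6.1425 kW


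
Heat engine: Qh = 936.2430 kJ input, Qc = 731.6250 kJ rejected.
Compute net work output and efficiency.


W = 936.2430 - 731.6250 = 204.6180 kJ
eta = 204.6180 / 936.2430 = 0.2186 = 21.8552%

W = 204.6180 kJ, eta = 21.8552%


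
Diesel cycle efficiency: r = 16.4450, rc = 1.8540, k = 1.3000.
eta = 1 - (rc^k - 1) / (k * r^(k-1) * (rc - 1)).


r^(k-1) = 2.3164
rc^k = 2.2312
eta = 0.5212 = 52.1232%

52.1232%


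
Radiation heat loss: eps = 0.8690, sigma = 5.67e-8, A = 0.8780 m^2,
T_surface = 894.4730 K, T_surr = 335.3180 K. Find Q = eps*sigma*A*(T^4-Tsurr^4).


T^4 = 6.4013e+11
Tsurr^4 = 1.2642e+10
Q = 0.8690 * 5.67e-8 * 0.8780 * 6.2749e+11 = 27145.8421 W

27145.8421 W


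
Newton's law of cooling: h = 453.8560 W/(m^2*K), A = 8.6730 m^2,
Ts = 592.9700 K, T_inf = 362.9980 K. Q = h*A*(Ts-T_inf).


dT = 229.9720 K
Q = 453.8560 * 8.6730 * 229.9720 = 905237.1940 W

905237.1940 W


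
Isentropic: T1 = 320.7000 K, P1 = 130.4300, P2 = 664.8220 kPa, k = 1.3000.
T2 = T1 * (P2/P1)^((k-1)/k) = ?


(k-1)/k = 0.2308
(P2/P1)^exp = 1.4562
T2 = 320.7000 * 1.4562 = 467.0125 K

467.0125 K


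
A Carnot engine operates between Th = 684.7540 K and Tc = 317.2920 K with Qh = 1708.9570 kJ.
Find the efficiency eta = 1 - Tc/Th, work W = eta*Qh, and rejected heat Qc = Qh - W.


eta = 1 - 317.2920/684.7540 = 0.5366
W = 0.5366 * 1708.9570 = 917.0837 kJ
Qc = 1708.9570 - 917.0837 = 791.8733 kJ

eta = 53.6634%, W = 917.0837 kJ, Qc = 791.8733 kJ


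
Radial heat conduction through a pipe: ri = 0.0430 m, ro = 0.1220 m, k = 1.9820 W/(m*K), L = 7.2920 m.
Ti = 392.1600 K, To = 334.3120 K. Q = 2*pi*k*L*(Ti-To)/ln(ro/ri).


dT = 57.8480 K
ln(ro/ri) = 1.0428
Q = 2*pi*1.9820*7.2920*57.8480 / 1.0428 = 5037.4273 W

5037.4273 W


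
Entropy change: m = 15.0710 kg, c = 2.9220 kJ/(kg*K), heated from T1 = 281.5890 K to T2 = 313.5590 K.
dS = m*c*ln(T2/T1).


T2/T1 = 1.1135
ln(T2/T1) = 0.1075
dS = 15.0710 * 2.9220 * 0.1075 = 4.7357 kJ/K

4.7357 kJ/K


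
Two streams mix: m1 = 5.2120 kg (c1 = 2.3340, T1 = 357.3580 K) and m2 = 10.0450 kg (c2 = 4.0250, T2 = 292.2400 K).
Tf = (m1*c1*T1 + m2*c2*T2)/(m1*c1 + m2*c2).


num = 16162.7834
den = 52.5959
Tf = 307.3010 K

307.3010 K


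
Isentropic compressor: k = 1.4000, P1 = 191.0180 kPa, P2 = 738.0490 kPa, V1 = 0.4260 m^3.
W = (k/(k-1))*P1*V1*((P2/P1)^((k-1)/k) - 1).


(k-1)/k = 0.2857
(P2/P1)^exp = 1.4714
W = 3.5000 * 191.0180 * 0.4260 * (1.4714 - 1) = 134.2455 kJ

134.2455 kJ


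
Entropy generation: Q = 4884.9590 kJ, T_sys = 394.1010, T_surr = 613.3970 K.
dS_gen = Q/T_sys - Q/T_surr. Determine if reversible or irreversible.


dS_sys = 4884.9590/394.1010 = 12.3952 kJ/K
dS_surr = -4884.9590/613.3970 = -7.9638 kJ/K
dS_gen = 12.3952 - 7.9638 = 4.4314 kJ/K (irreversible)

dS_gen = 4.4314 kJ/K, irreversible


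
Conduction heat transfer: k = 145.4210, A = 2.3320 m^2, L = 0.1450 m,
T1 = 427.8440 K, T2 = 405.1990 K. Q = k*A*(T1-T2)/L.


dT = 22.6450 K
Q = 145.4210 * 2.3320 * 22.6450 / 0.1450 = 52961.4657 W

52961.4657 W


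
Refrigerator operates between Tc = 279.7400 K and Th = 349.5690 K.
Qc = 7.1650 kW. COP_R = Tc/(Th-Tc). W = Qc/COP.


COP = 279.7400 / 69.8290 = 4.0061
W = 7.1650 / 4.0061 = 1.7885 kW

COP = 4.0061, W = 1.7885 kW


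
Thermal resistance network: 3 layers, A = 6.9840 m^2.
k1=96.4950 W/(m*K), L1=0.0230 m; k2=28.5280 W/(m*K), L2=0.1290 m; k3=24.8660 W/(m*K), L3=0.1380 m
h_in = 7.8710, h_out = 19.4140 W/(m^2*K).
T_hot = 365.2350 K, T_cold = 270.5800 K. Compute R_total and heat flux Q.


R_conv_in = 1/(7.8710*6.9840) = 0.0182
R_1 = 0.0230/(96.4950*6.9840) = 3.4129e-05
R_2 = 0.1290/(28.5280*6.9840) = 0.0006
R_3 = 0.1380/(24.8660*6.9840) = 0.0008
R_conv_out = 1/(19.4140*6.9840) = 0.0074
R_total = 0.0270 K/W
Q = 94.6550 / 0.0270 = 3500.1749 W

R_total = 0.0270 K/W, Q = 3500.1749 W


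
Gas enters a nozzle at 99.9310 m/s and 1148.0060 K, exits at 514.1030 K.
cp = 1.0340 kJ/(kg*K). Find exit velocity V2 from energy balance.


dT = 633.9030 K
2*cp*1000*dT = 1310911.4040
V1^2 = 9986.2048
V2 = sqrt(1320897.6088) = 1149.3031 m/s

1149.3031 m/s


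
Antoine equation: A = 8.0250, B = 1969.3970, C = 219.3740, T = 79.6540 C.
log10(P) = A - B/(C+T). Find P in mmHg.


C+T = 299.0280
B/(C+T) = 6.5860
log10(P) = 8.0250 - 6.5860 = 1.4390
P = 10^1.4390 = 27.4792 mmHg

27.4792 mmHg


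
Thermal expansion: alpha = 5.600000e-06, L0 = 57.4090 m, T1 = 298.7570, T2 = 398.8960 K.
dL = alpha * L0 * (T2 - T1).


dT = 100.1390 K
dL = 5.600000e-06 * 57.4090 * 100.1390 = 0.032194 m
L_final = 57.441194 m

dL = 0.032194 m


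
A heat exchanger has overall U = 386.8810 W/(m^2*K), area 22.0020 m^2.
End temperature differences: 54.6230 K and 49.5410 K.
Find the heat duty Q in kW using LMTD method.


LMTD = 52.0406 K
Q = 386.8810 * 22.0020 * 52.0406 = 442978.1181 W = 442.9781 kW

442.9781 kW


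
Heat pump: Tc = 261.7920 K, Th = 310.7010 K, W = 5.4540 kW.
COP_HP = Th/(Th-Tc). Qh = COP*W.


COP = 310.7010 / 48.9090 = 6.3526
Qh = 6.3526 * 5.4540 = 34.6473 kW

COP = 6.3526, Qh = 34.6473 kW


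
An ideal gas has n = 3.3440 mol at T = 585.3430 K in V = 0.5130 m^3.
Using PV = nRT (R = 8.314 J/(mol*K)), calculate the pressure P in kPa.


P = nRT/V = 3.3440 * 8.314 * 585.3430 / 0.5130
= 16273.7155 / 0.5130 = 31722.6422 Pa = 31.7226 kPa

31.7226 kPa


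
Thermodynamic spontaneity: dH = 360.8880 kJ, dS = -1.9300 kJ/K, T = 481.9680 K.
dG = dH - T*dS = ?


T*dS = 481.9680 * -1.9300 = -930.1982 kJ
dG = 360.8880 + 930.1982 = 1291.0862 kJ (non-spontaneous)

dG = 1291.0862 kJ, non-spontaneous


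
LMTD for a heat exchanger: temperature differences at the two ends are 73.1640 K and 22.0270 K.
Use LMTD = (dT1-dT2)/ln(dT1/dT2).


dT1/dT2 = 3.3216
ln(dT1/dT2) = 1.2004
LMTD = 51.1370 / 1.2004 = 42.5987 K

42.5987 K


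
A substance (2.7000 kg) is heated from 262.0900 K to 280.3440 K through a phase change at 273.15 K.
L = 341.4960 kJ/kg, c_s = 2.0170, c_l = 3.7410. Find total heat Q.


Q1 (sensible, solid) = 2.7000 * 2.0170 * 11.0600 = 60.2317 kJ
Q2 (latent) = 2.7000 * 341.4960 = 922.0392 kJ
Q3 (sensible, liquid) = 2.7000 * 3.7410 * 7.1940 = 72.6644 kJ
Q_total = 1054.9353 kJ

1054.9353 kJ


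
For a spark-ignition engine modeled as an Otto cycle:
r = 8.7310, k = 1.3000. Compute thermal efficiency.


r^(k-1) = 1.9157
eta = 1 - 1/1.9157 = 0.4780 = 47.7988%

47.7988%


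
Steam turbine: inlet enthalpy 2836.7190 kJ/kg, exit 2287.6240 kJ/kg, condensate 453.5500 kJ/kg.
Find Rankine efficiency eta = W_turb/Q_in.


W = 549.0950 kJ/kg
Q_in = 2383.1690 kJ/kg
eta = 0.2304 = 23.0405%

eta = 23.0405%


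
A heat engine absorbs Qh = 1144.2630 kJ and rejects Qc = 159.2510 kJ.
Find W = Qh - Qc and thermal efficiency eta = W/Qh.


W = 1144.2630 - 159.2510 = 985.0120 kJ
eta = 985.0120 / 1144.2630 = 0.8608 = 86.0827%

W = 985.0120 kJ, eta = 86.0827%


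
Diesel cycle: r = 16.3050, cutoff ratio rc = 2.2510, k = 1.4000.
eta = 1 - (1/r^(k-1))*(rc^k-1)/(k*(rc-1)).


r^(k-1) = 3.0544
rc^k = 3.1141
eta = 0.6048 = 60.4814%

60.4814%


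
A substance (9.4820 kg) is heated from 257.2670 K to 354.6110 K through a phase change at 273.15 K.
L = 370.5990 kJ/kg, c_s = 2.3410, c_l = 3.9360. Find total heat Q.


Q1 (sensible, solid) = 9.4820 * 2.3410 * 15.8830 = 352.5607 kJ
Q2 (latent) = 9.4820 * 370.5990 = 3514.0197 kJ
Q3 (sensible, liquid) = 9.4820 * 3.9360 * 81.4610 = 3040.2184 kJ
Q_total = 6906.7988 kJ

6906.7988 kJ


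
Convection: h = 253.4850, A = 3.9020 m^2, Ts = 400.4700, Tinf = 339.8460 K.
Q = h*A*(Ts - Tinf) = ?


dT = 60.6240 K
Q = 253.4850 * 3.9020 * 60.6240 = 59963.1056 W

59963.1056 W


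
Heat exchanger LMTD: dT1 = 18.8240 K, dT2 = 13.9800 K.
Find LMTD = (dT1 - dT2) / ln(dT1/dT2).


dT1/dT2 = 1.3465
ln(dT1/dT2) = 0.2975
LMTD = 4.8440 / 0.2975 = 16.2821 K

16.2821 K


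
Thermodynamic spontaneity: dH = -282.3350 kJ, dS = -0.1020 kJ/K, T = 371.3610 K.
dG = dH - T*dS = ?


T*dS = 371.3610 * -0.1020 = -37.8788 kJ
dG = -282.3350 + 37.8788 = -244.4562 kJ (spontaneous)

dG = -244.4562 kJ, spontaneous


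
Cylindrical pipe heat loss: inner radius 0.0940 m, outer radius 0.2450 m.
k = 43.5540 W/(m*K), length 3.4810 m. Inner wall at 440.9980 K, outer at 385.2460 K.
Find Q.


dT = 55.7520 K
ln(ro/ri) = 0.9580
Q = 2*pi*43.5540*3.4810*55.7520 / 0.9580 = 55440.0305 W

55440.0305 W


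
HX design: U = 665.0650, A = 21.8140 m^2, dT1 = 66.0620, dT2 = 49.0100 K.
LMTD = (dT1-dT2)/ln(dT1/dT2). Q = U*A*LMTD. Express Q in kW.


LMTD = 57.1124 K
Q = 665.0650 * 21.8140 * 57.1124 = 828570.6080 W = 828.5706 kW

828.5706 kW


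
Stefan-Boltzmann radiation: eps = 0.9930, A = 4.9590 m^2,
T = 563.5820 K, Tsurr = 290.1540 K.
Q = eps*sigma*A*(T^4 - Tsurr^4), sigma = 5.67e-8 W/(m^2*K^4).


T^4 = 1.0089e+11
Tsurr^4 = 7.0878e+09
Q = 0.9930 * 5.67e-8 * 4.9590 * 9.3798e+10 = 26188.9494 W

26188.9494 W


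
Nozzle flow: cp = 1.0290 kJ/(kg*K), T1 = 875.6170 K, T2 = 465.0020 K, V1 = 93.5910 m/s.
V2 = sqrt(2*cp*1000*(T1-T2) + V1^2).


dT = 410.6150 K
2*cp*1000*dT = 845045.6700
V1^2 = 8759.2753
V2 = sqrt(853804.9453) = 924.0157 m/s

924.0157 m/s


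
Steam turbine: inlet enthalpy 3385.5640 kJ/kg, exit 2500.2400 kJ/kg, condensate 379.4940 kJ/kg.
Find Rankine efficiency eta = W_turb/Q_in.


W = 885.3240 kJ/kg
Q_in = 3006.0700 kJ/kg
eta = 0.2945 = 29.4512%

eta = 29.4512%


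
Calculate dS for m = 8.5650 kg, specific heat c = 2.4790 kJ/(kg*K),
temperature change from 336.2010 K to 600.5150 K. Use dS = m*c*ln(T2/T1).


T2/T1 = 1.7862
ln(T2/T1) = 0.5801
dS = 8.5650 * 2.4790 * 0.5801 = 12.3166 kJ/K

12.3166 kJ/K


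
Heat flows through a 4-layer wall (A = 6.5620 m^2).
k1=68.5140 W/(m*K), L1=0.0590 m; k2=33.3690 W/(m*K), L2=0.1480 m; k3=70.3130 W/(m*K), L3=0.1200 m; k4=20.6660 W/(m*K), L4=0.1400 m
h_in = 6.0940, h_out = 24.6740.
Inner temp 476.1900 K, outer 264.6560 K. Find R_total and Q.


R_conv_in = 1/(6.0940*6.5620) = 0.0250
R_1 = 0.0590/(68.5140*6.5620) = 0.0001
R_2 = 0.1480/(33.3690*6.5620) = 0.0007
R_3 = 0.1200/(70.3130*6.5620) = 0.0003
R_4 = 0.1400/(20.6660*6.5620) = 0.0010
R_conv_out = 1/(24.6740*6.5620) = 0.0062
R_total = 0.0333 K/W
Q = 211.5340 / 0.0333 = 6355.6538 W

R_total = 0.0333 K/W, Q = 6355.6538 W


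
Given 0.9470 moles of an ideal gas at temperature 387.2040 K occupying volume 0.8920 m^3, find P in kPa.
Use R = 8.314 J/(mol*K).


P = nRT/V = 0.9470 * 8.314 * 387.2040 / 0.8920
= 3048.5957 / 0.8920 = 3417.7082 Pa = 3.4177 kPa

3.4177 kPa


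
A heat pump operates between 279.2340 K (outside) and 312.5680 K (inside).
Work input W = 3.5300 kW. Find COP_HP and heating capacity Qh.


COP = 312.5680 / 33.3340 = 9.3769
Qh = 9.3769 * 3.5300 = 33.1003 kW

COP = 9.3769, Qh = 33.1003 kW


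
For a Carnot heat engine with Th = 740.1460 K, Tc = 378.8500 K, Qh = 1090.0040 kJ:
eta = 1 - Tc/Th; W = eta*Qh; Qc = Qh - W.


eta = 1 - 378.8500/740.1460 = 0.4881
W = 0.4881 * 1090.0040 = 532.0762 kJ
Qc = 1090.0040 - 532.0762 = 557.9278 kJ

eta = 48.8142%, W = 532.0762 kJ, Qc = 557.9278 kJ


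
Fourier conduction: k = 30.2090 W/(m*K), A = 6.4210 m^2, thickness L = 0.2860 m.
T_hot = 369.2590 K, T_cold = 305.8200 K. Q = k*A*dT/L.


dT = 63.4390 K
Q = 30.2090 * 6.4210 * 63.4390 / 0.2860 = 43025.8357 W

43025.8357 W


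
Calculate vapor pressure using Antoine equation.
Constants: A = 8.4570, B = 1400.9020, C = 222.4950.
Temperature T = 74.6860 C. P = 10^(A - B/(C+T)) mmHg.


C+T = 297.1810
B/(C+T) = 4.7140
log10(P) = 8.4570 - 4.7140 = 3.7430
P = 10^3.7430 = 5533.8970 mmHg

5533.8970 mmHg


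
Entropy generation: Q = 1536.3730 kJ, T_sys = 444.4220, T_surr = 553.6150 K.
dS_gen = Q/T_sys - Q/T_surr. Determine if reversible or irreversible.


dS_sys = 1536.3730/444.4220 = 3.4570 kJ/K
dS_surr = -1536.3730/553.6150 = -2.7752 kJ/K
dS_gen = 3.4570 - 2.7752 = 0.6818 kJ/K (irreversible)

dS_gen = 0.6818 kJ/K, irreversible


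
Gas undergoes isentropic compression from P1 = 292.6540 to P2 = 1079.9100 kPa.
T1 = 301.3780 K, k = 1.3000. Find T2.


(k-1)/k = 0.2308
(P2/P1)^exp = 1.3516
T2 = 301.3780 * 1.3516 = 407.3478 K

407.3478 K


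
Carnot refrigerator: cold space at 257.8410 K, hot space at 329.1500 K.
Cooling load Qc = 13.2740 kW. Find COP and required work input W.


COP = 257.8410 / 71.3090 = 3.6158
W = 13.2740 / 3.6158 = 3.6711 kW

COP = 3.6158, W = 3.6711 kW


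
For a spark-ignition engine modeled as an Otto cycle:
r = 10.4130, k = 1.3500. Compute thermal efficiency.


r^(k-1) = 2.2707
eta = 1 - 1/2.2707 = 0.5596 = 55.9599%

55.9599%


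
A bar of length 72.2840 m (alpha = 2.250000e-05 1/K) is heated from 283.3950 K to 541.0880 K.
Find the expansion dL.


dT = 257.6930 K
dL = 2.250000e-05 * 72.2840 * 257.6930 = 0.419109 m
L_final = 72.703109 m

dL = 0.419109 m


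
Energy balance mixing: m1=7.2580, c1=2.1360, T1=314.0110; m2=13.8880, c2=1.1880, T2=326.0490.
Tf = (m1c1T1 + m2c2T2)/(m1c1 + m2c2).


num = 10247.6044
den = 32.0020
Tf = 320.2173 K

320.2173 K


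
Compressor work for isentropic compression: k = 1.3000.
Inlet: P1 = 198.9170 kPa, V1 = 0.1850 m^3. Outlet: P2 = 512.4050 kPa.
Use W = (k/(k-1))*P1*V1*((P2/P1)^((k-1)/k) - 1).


(k-1)/k = 0.2308
(P2/P1)^exp = 1.2440
W = 4.3333 * 198.9170 * 0.1850 * (1.2440 - 1) = 38.9151 kJ

38.9151 kJ


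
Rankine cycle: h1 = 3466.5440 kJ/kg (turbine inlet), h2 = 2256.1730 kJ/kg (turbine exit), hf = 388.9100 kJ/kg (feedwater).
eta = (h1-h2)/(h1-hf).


W = 1210.3710 kJ/kg
Q_in = 3077.6340 kJ/kg
eta = 0.3933 = 39.3280%

eta = 39.3280%


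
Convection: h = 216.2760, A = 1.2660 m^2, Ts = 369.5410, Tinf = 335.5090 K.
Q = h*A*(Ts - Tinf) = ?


dT = 34.0320 K
Q = 216.2760 * 1.2660 * 34.0320 = 9318.1459 W

9318.1459 W


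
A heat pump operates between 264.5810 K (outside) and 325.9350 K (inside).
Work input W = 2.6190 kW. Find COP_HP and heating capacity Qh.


COP = 325.9350 / 61.3540 = 5.3124
Qh = 5.3124 * 2.6190 = 13.9131 kW

COP = 5.3124, Qh = 13.9131 kW


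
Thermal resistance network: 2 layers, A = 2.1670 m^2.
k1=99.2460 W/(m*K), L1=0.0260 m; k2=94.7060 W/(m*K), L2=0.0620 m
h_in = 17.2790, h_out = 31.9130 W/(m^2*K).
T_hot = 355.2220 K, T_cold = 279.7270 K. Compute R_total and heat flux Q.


R_conv_in = 1/(17.2790*2.1670) = 0.0267
R_1 = 0.0260/(99.2460*2.1670) = 0.0001
R_2 = 0.0620/(94.7060*2.1670) = 0.0003
R_conv_out = 1/(31.9130*2.1670) = 0.0145
R_total = 0.0416 K/W
Q = 75.4950 / 0.0416 = 1815.2197 W

R_total = 0.0416 K/W, Q = 1815.2197 W


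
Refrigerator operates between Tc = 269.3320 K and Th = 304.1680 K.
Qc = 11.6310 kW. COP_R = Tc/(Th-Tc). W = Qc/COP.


COP = 269.3320 / 34.8360 = 7.7314
W = 11.6310 / 7.7314 = 1.5044 kW

COP = 7.7314, W = 1.5044 kW
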